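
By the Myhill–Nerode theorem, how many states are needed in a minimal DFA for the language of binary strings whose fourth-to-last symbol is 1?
By Myhill–Nerode, count the distinguishable equivalence classes: 2^4 = 16 classes — the DFA must remember the last 4 symbols read; every pair of distinct length-4 suffixes is distinguishable by some continuation.
16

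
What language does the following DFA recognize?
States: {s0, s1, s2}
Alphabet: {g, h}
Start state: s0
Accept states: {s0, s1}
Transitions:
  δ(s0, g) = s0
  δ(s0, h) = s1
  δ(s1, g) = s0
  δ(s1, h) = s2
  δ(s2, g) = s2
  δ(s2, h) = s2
Testing a few strings:
  'hgg' → accept
  'gh' → accept
  'hhhh' → reject
  'hhh' → reject
State roles: s0=last symbol not h (ok); s1=last symbol h (ok); s2=saw hh (dead)
All strings over {g,h} with no two consecutive h's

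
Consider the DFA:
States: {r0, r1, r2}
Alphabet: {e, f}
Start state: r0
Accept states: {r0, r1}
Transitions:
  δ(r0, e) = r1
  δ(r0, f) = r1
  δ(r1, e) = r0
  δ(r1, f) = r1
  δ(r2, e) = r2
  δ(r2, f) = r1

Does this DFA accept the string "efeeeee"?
Processing string "efeeeee":
  r0 --e--> r1
  r1 --f--> r1
  r1 --e--> r0
  r0 --e--> r1
  r1 --e--> r0
  r0 --e--> r1
  r1 --e--> r0
Final state: r0
Accept states: {r0, r1}
Yes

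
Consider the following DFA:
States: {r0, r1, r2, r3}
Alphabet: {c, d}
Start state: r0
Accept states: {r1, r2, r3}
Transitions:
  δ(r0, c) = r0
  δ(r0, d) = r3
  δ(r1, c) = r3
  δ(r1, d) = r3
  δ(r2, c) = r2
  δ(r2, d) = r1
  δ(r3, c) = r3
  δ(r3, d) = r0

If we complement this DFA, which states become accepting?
Complement accept states = All states \ Original accept states
= {r0, r1, r2, r3} \ {r1, r2, r3}
{r0}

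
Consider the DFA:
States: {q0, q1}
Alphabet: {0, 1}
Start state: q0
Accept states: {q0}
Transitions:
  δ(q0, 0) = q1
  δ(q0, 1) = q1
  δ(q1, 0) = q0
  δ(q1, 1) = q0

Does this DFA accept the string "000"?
Processing string "000":
  q0 --0--> q1
  q1 --0--> q0
  q0 --0--> q1
Final state: q1
Accept states: {q0}
No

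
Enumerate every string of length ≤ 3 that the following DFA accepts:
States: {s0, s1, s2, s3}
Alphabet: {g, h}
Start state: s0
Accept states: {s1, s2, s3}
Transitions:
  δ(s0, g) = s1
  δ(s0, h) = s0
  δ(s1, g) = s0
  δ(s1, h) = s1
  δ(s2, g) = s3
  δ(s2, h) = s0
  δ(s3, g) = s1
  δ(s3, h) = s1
g, gh, hg, ggg, ghh, hgh, hhg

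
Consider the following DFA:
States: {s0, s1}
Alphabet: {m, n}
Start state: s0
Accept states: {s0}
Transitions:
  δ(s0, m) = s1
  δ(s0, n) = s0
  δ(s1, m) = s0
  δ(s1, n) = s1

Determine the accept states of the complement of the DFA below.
Complement accept states = All states \ Original accept states
= {s0, s1} \ {s0}
{s1}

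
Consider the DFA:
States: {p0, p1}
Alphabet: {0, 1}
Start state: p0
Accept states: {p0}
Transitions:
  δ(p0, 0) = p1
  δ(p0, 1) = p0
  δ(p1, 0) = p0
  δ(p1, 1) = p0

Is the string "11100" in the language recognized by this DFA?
Processing string "11100":
  p0 --1--> p0
  p0 --1--> p0
  p0 --1--> p0
  p0 --0--> p1
  p1 --0--> p0
Final state: p0
Accept states: {p0}
Yes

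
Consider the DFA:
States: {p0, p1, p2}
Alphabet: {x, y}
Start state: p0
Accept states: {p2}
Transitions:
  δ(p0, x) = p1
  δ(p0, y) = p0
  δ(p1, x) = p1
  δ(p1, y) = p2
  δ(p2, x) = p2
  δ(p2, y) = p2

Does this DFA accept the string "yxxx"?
Processing string "yxxx":
  p0 --y--> p0
  p0 --x--> p1
  p1 --x--> p1
  p1 --x--> p1
Final state: p1
Accept states: {p2}
No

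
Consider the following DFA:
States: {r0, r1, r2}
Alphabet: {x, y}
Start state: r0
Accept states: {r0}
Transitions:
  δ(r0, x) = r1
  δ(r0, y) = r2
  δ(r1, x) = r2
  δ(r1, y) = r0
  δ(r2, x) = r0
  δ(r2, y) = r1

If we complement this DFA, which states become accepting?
Complement accept states = All states \ Original accept states
= {r0, r1, r2} \ {r0}
{r1, r2}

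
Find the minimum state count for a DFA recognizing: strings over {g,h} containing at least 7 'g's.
By Myhill–Nerode, count the distinguishable equivalence classes: 8 classes — having seen 0, 1, …, 6, or ≥7 copies of 'g'; any two classes i < j (j ≤ 7) are distinguished by the string g^(7−j), which takes class j to 7 copies (accepted) but leaves class i below 7 (rejected).
8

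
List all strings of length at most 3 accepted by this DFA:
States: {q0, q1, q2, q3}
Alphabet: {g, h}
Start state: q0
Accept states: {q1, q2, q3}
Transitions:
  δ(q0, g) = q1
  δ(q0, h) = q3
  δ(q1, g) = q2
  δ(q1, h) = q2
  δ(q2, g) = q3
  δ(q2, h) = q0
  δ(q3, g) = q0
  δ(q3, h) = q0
g, h, gg, gh, ggg, ghg, hgg, hgh, hhg, hhh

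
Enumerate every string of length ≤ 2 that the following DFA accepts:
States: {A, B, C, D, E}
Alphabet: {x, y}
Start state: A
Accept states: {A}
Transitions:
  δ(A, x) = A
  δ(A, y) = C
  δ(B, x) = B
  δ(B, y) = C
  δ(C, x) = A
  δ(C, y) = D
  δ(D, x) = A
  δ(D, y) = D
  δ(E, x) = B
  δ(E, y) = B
ε, x, xx, yx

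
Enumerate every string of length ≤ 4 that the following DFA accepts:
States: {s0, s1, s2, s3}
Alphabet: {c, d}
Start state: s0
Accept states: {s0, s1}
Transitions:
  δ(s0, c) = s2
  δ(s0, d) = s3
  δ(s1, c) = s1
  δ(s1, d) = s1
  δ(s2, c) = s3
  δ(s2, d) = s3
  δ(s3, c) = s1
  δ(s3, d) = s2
ε, dc, ccc, cdc, dcc, dcd, cccc, cccd, cdcc, cdcd, dccc, dccd, dcdc, dcdd, ddcc, dddc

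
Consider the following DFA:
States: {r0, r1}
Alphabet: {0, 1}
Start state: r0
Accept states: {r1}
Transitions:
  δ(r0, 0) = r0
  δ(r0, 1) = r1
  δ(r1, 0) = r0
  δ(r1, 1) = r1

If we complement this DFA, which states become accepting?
Complement accept states = All states \ Original accept states
= {r0, r1} \ {r1}
{r0}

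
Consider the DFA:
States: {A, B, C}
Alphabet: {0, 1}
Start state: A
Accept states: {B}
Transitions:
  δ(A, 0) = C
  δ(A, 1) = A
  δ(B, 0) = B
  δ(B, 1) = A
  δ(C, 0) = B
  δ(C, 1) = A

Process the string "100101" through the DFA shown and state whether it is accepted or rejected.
Processing string "100101":
  A --1--> A
  A --0--> C
  C --0--> B
  B --1--> A
  A --0--> C
  C --1--> A
Final state: A
Accept states: {B}
No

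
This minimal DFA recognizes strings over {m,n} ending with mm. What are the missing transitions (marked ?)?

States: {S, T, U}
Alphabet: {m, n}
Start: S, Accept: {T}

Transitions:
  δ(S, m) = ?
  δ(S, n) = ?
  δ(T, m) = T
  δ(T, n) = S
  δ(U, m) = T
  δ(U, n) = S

From the language and accept set, identify what each state tracks — S: last symbol not m; T: two trailing m's; U: one trailing m.
Each missing δ(q, a) is the state matching the new tracked value after reading a.
δ(S, m) = U; δ(S, n) = S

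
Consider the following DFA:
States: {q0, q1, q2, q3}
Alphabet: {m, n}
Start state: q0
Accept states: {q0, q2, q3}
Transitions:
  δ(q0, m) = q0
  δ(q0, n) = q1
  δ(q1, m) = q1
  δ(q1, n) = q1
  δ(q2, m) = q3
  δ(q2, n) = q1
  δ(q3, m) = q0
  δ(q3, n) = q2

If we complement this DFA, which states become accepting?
Complement accept states = All states \ Original accept states
= {q0, q1, q2, q3} \ {q0, q2, q3}
{q1}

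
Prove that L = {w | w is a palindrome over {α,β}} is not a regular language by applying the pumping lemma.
Assume L is regular with pumping length p. Idea: pumping the leading α-block breaks the symmetry.
Choose s = α^p β α^p (a palindrome of length 2p+1 ≥ p). By the pumping lemma, s = xyz with |xy| ≤ p, |y| > 0, so y = α^k with k > 0 (xy lies entirely in the first α^p). Then xy²z = α^(p+k) β α^p, which is not a palindrome since p+k ≠ p.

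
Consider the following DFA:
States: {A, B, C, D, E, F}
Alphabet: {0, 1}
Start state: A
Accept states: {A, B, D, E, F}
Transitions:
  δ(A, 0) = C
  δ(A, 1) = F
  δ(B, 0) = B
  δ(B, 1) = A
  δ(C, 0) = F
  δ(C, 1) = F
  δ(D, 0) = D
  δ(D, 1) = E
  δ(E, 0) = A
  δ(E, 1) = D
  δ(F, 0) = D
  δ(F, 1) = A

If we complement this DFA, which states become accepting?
Complement accept states = All states \ Original accept states
= {A, B, C, D, E, F} \ {A, B, D, E, F}
{C}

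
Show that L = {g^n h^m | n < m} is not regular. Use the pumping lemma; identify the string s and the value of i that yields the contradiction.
Assume L is regular with pumping length p. Idea: pumping up the g-block makes the g-count reach the h-count.
Choose s = g^p h^(p+1) ∈ L. By the pumping lemma, s = xyz with |xy| ≤ p, |y| > 0, so y = g^k with k ≥ 1. Then xy²z = g^(p+k) h^(p+1). Since p+k ≥ p+1, the number of g's is no longer strictly less than the number of h's, so xy²z ∉ L.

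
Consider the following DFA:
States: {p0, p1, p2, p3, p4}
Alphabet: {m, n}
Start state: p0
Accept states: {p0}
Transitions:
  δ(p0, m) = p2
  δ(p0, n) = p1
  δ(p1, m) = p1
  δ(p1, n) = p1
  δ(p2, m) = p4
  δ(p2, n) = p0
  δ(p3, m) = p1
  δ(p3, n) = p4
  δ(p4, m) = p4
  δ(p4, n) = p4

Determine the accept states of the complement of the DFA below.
Complement accept states = All states \ Original accept states
= {p0, p1, p2, p3, p4} \ {p0}
{p1, p2, p3, p4}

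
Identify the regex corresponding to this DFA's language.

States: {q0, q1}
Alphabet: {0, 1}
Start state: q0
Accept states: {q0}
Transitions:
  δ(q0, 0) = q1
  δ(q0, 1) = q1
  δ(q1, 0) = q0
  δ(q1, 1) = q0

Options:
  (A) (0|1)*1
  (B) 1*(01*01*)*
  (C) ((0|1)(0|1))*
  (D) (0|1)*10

Check each option against the DFA on short strings; one disagreement eliminates an option:
  (A) (0|1)*1: on ε the DFA stays in q0 and accepts (q0 ∈ Accept), but the regex does not match it → eliminate
  (B) 1*(01*01*)*: on '1' the DFA goes q0 → q1 and rejects (q1 ∉ Accept), but the regex matches it → eliminate
  (C) ((0|1)(0|1))*: agrees with the DFA on every string of length ≤ 6
  (D) (0|1)*10: on ε the DFA stays in q0 and accepts (q0 ∈ Accept), but the regex does not match it → eliminate
Only (C) is consistent with the DFA.
(C) ((0|1)(0|1))*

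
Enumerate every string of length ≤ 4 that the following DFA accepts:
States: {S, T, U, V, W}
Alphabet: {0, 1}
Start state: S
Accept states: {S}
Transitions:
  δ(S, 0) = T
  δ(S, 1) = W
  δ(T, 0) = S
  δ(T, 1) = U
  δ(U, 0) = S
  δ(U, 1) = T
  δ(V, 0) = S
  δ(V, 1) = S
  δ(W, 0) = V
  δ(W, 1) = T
ε, 00, 010, 100, 101, 110, 0000, 0110, 1110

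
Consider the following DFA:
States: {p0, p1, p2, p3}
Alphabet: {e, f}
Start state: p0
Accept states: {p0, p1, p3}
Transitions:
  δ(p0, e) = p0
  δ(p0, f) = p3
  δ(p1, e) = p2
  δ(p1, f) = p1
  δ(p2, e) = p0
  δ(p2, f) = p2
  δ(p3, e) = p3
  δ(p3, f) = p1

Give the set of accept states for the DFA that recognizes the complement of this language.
Complement accept states = All states \ Original accept states
= {p0, p1, p2, p3} \ {p0, p1, p3}
{p2}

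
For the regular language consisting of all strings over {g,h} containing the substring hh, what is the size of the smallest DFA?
By Myhill–Nerode, count the distinguishable equivalence classes: 3 classes — one per longest suffix of the input that is a prefix of 'hh' (lengths 0 through 1), plus an absorbing 'already seen hh' class.
3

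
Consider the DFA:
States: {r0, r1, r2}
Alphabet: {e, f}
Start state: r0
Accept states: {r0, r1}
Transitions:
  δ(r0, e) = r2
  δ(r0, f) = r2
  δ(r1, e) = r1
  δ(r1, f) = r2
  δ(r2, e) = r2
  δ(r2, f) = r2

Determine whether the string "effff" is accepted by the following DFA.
Processing string "effff":
  r0 --e--> r2
  r2 --f--> r2
  r2 --f--> r2
  r2 --f--> r2
  r2 --f--> r2
Final state: r2
Accept states: {r0, r1}
No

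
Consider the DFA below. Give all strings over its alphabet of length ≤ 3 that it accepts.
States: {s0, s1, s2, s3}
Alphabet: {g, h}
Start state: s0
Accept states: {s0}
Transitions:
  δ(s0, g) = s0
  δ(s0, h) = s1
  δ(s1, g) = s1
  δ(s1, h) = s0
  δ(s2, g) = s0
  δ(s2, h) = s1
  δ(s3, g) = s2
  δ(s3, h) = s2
ε, g, gg, hh, ggg, ghh, hgh, hhg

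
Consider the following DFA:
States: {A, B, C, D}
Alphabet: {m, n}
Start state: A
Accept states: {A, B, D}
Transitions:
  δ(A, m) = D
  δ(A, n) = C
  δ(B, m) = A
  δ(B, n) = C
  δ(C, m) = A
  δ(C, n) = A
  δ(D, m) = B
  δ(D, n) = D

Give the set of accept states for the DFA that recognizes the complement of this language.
Complement accept states = All states \ Original accept states
= {A, B, C, D} \ {A, B, D}
{C}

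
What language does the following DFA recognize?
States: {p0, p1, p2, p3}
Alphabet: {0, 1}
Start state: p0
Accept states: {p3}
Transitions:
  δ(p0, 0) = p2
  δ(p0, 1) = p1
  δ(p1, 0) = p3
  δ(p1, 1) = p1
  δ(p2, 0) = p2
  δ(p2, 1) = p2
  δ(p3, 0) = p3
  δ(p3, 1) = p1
Testing a few strings:
  '01' → reject
  '000' → reject
  '0' → reject
  '10' → accept
State roles: p0=no input read; p1=started with 1, last symbol 1; p2=started with 0 (dead); p3=started with 1, last symbol 0
All binary strings that start with 1 and end with 0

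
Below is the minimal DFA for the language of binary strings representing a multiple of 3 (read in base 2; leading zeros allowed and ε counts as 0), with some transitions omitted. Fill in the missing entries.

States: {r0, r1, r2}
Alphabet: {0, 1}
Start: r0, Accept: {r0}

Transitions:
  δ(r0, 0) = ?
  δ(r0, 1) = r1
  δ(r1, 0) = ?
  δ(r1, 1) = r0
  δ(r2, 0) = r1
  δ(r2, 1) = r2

From the language and accept set, identify what each state tracks — r0: value ≡ 0 (mod 3); r1: value ≡ 1 (mod 3); r2: value ≡ 2 (mod 3).
Each missing δ(q, a) is the state matching the new tracked value after reading a.
δ(r0, 0) = r0; δ(r1, 0) = r2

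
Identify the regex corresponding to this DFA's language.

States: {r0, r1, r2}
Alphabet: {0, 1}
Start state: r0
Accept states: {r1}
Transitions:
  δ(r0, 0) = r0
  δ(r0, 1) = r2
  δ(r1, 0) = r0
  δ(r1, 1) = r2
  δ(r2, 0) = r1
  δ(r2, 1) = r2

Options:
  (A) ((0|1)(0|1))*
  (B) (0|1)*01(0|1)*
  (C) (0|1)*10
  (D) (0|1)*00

Check each option against the DFA on short strings; one disagreement eliminates an option:
  (A) ((0|1)(0|1))*: on ε the DFA stays in r0 and rejects (r0 ∉ Accept), but the regex matches it → eliminate
  (B) (0|1)*01(0|1)*: on '01' the DFA goes r0 → r0 → r2 and rejects (r2 ∉ Accept), but the regex matches it → eliminate
  (C) (0|1)*10: agrees with the DFA on every string of length ≤ 6
  (D) (0|1)*00: on '00' the DFA goes r0 → r0 → r0 and rejects (r0 ∉ Accept), but the regex matches it → eliminate
Only (C) is consistent with the DFA.
(C) (0|1)*10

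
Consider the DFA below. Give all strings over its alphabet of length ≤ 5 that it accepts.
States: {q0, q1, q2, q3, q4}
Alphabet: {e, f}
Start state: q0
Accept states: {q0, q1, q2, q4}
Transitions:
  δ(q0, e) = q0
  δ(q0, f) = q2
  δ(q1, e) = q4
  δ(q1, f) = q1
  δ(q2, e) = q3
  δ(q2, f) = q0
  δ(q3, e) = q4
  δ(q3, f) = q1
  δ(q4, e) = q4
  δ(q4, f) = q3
ε, e, f, ee, ef, ff, eee, eef, eff, fee, fef, ffe, fff, eeee, eeef, eeff, efee, efef, effe, efff, feee, fefe, feff, ffee, ffef, ffff, eeeee, eeeef, eeeff, eefee, eefef, eeffe, eefff, efeee, efefe, efeff, effee, effef, effff, feeee, feefe, feeff, fefee, feffe, fefff, ffeee, ffeef, ffeff, fffee, fffef, ffffe, fffff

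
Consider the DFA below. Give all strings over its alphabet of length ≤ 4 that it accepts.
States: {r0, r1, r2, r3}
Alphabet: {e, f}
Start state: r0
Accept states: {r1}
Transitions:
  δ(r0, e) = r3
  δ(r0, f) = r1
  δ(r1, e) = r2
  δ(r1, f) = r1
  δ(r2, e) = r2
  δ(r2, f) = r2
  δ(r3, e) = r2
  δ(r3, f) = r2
f, ff, fff, ffff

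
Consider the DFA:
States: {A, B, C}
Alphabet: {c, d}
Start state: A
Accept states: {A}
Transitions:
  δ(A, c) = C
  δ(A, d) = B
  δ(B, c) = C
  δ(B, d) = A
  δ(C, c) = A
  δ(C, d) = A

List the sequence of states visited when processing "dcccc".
read 'd': A → B
  read 'c': B → C
  read 'c': C → A
  read 'c': A → C
  read 'c': C → A
A -> B -> C -> A -> C -> A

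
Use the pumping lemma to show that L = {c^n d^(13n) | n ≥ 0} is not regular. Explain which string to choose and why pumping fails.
Assume L is regular with pumping length p. Idea: pumping the c-block breaks the 1:13 ratio.
Choose s = c^p d^(13p) (length 14p ≥ p). By the pumping lemma, s = xyz with |xy| ≤ p, |y| > 0, so y = c^k with k ≥ 1. Then xy²z = c^(p+k) d^(13p). For this to be in L we would need 13p = 13(p+k), i.e. 13k = 0, contradicting k ≥ 1. So xy²z ∉ L.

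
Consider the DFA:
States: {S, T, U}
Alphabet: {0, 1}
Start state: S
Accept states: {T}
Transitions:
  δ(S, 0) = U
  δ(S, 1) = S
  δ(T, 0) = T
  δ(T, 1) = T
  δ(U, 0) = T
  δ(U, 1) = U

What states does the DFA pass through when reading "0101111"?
read '0': S → U
  read '1': U → U
  read '0': U → T
  read '1': T → T
  read '1': T → T
  read '1': T → T
  read '1': T → T
S -> U -> U -> T -> T -> T -> T -> T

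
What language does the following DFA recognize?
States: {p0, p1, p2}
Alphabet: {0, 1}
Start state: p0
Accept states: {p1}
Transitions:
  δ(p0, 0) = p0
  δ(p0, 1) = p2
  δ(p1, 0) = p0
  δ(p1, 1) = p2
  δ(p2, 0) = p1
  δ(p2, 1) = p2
Testing a few strings:
  '10' → accept
  '00' → reject
  '0100' → reject
  '0' → reject
State roles: p0=no suffix match; p1=suffix is 10; p2=one trailing 1
All binary strings ending with 10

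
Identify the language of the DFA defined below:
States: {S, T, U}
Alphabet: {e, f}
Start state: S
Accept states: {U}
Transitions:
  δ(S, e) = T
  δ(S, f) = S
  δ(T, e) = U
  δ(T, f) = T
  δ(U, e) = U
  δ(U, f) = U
Testing a few strings:
  'eee' → accept
  'ee' → accept
  'eff' → reject
  'feee' → accept
State roles: S=zero e's seen; T=one e seen; U=≥ two e's seen
All strings over {e,f} containing at least two e's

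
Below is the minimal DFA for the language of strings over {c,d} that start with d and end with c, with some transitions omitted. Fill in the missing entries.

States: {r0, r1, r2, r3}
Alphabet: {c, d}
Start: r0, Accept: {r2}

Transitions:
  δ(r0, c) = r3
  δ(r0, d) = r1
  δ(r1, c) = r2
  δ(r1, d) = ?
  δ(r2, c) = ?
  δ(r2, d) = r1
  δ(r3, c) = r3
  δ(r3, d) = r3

From the language and accept set, identify what each state tracks — r0: no input read; r1: started with d, last symbol d; r2: started with d, last symbol c; r3: started with c (dead).
Each missing δ(q, a) is the state matching the new tracked value after reading a.
δ(r1, d) = r1; δ(r2, c) = r2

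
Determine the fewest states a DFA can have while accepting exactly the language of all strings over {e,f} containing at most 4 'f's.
By Myhill–Nerode, count the distinguishable equivalence classes: 6 classes — having seen 0, 1, …, 4, or >4 copies of 'f'; counts 0 through 4 are accepting and >4 is dead.
6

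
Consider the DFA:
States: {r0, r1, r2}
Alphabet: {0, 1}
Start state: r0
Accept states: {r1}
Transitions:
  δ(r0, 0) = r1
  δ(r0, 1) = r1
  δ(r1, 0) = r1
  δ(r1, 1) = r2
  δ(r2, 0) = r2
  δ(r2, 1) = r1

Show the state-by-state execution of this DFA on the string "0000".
read '0': r0 → r1
  read '0': r1 → r1
  read '0': r1 → r1
  read '0': r1 → r1
r0 -> r1 -> r1 -> r1 -> r1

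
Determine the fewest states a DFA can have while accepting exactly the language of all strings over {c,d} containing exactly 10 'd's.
By Myhill–Nerode, count the distinguishable equivalence classes: 12 classes — having seen 0, 1, …, 10, or >10 copies of 'd'; the count-10 class is the only accepting one and >10 is dead.
12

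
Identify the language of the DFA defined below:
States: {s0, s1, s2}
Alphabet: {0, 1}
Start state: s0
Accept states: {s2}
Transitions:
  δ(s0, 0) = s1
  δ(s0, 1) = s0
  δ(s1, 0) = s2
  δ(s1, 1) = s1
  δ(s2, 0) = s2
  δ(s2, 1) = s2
Testing a few strings:
  '01' → reject
  '110' → reject
  '101' → reject
  '111' → reject
State roles: s0=zero 0's seen; s1=one 0 seen; s2=≥ two 0's seen
All binary strings containing at least two 0's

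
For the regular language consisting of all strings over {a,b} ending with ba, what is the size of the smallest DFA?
By Myhill–Nerode, count the distinguishable equivalence classes: three classes — suffix matches ε, b, or ba.
3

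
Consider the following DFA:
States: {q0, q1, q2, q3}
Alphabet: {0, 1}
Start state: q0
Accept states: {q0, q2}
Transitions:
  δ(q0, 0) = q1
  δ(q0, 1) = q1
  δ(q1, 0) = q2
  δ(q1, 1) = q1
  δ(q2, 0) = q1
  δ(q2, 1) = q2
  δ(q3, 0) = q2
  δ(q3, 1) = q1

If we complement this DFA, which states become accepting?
Complement accept states = All states \ Original accept states
= {q0, q1, q2, q3} \ {q0, q2}
{q1, q3}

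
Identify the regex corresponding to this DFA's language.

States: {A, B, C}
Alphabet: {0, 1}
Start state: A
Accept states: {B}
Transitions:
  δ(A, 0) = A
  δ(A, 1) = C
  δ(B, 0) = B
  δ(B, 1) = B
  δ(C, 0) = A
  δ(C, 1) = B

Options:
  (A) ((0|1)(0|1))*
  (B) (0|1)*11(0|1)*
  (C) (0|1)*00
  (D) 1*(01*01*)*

Check each option against the DFA on short strings; one disagreement eliminates an option:
  (A) ((0|1)(0|1))*: on ε the DFA stays in A and rejects (A ∉ Accept), but the regex matches it → eliminate
  (B) (0|1)*11(0|1)*: agrees with the DFA on every string of length ≤ 6
  (C) (0|1)*00: on '00' the DFA goes A → A → A and rejects (A ∉ Accept), but the regex matches it → eliminate
  (D) 1*(01*01*)*: on ε the DFA stays in A and rejects (A ∉ Accept), but the regex matches it → eliminate
Only (B) is consistent with the DFA.
(B) (0|1)*11(0|1)*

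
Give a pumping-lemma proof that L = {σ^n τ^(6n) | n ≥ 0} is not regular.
Assume L is regular with pumping length p. Idea: pumping the σ-block breaks the 1:6 ratio.
Choose s = σ^p τ^(6p) (length 7p ≥ p). By the pumping lemma, s = xyz with |xy| ≤ p, |y| > 0, so y = σ^k with k ≥ 1. Then xy²z = σ^(p+k) τ^(6p). For this to be in L we would need 6p = 6(p+k), i.e. 6k = 0, contradicting k ≥ 1. So xy²z ∉ L.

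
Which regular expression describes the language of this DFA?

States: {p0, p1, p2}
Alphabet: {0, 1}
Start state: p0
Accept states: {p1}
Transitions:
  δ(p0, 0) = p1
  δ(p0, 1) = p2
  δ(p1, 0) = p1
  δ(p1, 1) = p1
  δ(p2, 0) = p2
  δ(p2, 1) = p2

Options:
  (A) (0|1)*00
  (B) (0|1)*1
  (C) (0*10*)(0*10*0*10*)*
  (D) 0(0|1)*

Check each option against the DFA on short strings; one disagreement eliminates an option:
  (A) (0|1)*00: on '0' the DFA goes p0 → p1 and accepts (p1 ∈ Accept), but the regex does not match it → eliminate
  (B) (0|1)*1: on '0' the DFA goes p0 → p1 and accepts (p1 ∈ Accept), but the regex does not match it → eliminate
  (C) (0*10*)(0*10*0*10*)*: on '0' the DFA goes p0 → p1 and accepts (p1 ∈ Accept), but the regex does not match it → eliminate
  (D) 0(0|1)*: agrees with the DFA on every string of length ≤ 6
Only (D) is consistent with the DFA.
(D) 0(0|1)*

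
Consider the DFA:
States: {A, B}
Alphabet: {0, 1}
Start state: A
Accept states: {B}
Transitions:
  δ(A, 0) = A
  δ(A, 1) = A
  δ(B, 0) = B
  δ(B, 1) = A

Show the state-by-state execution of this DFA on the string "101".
read '1': A → A
  read '0': A → A
  read '1': A → A
A -> A -> A -> A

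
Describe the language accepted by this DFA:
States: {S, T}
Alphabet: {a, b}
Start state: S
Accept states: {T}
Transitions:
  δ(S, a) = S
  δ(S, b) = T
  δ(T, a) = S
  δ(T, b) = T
Testing a few strings:
  'aba' → reject
  'bb' → accept
  'a' → reject
  'abb' → accept
State roles: S=last symbol not b; T=last symbol is b
All strings over {a,b} ending with b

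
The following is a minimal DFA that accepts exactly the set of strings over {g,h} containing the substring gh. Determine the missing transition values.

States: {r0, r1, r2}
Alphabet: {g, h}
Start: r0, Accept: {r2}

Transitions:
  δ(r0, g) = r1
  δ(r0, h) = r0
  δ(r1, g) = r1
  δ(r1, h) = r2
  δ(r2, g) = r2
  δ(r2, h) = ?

From the language and accept set, identify what each state tracks — r0: no g seen yet; r1: seen a g, waiting for h; r2: substring gh seen.
Each missing δ(q, a) is the state matching the new tracked value after reading a.
δ(r2, h) = r2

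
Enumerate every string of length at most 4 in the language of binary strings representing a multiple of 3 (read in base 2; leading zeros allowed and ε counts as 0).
ε, 0, 00, 11, 000, 011, 110, 0000, 0011, 0110, 1001, 1100, 1111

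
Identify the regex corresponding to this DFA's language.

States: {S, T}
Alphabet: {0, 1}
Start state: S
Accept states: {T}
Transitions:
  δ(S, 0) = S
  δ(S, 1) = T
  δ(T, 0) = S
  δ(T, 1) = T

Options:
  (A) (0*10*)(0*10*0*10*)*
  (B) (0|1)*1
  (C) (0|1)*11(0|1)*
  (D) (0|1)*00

Check each option against the DFA on short strings; one disagreement eliminates an option:
  (A) (0*10*)(0*10*0*10*)*: on '10' the DFA goes S → T → S and rejects (S ∉ Accept), but the regex matches it → eliminate
  (B) (0|1)*1: agrees with the DFA on every string of length ≤ 6
  (C) (0|1)*11(0|1)*: on '1' the DFA goes S → T and accepts (T ∈ Accept), but the regex does not match it → eliminate
  (D) (0|1)*00: on '1' the DFA goes S → T and accepts (T ∈ Accept), but the regex does not match it → eliminate
Only (B) is consistent with the DFA.
(B) (0|1)*1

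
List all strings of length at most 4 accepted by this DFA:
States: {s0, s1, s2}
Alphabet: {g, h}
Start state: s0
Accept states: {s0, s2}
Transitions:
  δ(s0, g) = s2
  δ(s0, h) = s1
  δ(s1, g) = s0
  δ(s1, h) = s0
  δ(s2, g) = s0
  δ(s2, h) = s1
ε, g, gg, hg, hh, ggg, ghg, ghh, hgg, hhg, gggg, gghg, gghh, ghgg, ghhg, hggg, hghg, hghh, hhgg, hhhg, hhhh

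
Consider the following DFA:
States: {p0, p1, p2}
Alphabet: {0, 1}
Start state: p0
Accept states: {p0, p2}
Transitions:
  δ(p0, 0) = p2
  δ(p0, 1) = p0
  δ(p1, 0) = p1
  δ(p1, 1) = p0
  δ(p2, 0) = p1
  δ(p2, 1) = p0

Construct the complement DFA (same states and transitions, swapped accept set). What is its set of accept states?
Complement accept states = All states \ Original accept states
= {p0, p1, p2} \ {p0, p2}
{p1}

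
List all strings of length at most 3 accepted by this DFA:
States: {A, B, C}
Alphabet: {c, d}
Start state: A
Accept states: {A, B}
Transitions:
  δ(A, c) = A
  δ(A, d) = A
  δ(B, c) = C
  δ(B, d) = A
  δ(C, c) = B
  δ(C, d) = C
ε, c, d, cc, cd, dc, dd, ccc, ccd, cdc, cdd, dcc, dcd, ddc, ddd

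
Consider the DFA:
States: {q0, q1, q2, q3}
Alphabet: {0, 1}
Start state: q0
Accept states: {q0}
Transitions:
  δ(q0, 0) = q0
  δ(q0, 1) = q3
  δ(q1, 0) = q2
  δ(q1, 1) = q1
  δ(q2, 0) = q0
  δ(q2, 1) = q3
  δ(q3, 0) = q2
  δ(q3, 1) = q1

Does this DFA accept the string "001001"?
Processing string "001001":
  q0 --0--> q0
  q0 --0--> q0
  q0 --1--> q3
  q3 --0--> q2
  q2 --0--> q0
  q0 --1--> q3
Final state: q3
Accept states: {q0}
No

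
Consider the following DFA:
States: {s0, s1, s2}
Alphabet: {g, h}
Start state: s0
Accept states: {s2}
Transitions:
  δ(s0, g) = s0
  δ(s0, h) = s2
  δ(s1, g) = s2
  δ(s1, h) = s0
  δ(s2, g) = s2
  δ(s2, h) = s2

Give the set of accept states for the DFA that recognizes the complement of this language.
Complement accept states = All states \ Original accept states
= {s0, s1, s2} \ {s2}
{s0, s1}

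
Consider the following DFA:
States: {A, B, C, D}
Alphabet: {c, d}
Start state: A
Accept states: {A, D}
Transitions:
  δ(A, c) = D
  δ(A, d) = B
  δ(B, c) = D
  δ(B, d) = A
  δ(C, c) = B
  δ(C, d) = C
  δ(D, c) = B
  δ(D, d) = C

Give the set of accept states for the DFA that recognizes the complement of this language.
Complement accept states = All states \ Original accept states
= {A, B, C, D} \ {A, D}
{B, C}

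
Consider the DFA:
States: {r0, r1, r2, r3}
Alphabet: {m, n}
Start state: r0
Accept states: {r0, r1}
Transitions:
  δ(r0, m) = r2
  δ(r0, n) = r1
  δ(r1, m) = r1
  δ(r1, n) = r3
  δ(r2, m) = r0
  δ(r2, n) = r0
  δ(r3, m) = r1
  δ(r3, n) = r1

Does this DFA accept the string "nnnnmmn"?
Processing string "nnnnmmn":
  r0 --n--> r1
  r1 --n--> r3
  r3 --n--> r1
  r1 --n--> r3
  r3 --m--> r1
  r1 --m--> r1
  r1 --n--> r3
Final state: r3
Accept states: {r0, r1}
No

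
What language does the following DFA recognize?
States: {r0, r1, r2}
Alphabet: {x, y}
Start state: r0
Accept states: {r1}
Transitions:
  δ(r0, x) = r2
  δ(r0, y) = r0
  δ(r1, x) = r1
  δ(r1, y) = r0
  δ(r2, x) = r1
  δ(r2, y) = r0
Testing a few strings:
  'yxx' → accept
  'xy' → reject
  'yxy' → reject
  'y' → reject
State roles: r0=last symbol not x; r1=two trailing x's; r2=one trailing x
All strings over {x,y} ending with xx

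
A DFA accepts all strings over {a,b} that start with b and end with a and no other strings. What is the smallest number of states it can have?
By Myhill–Nerode, count the distinguishable equivalence classes: four classes — empty / starts-b-ends-b / starts-b-ends-a / starts-a (dead).
4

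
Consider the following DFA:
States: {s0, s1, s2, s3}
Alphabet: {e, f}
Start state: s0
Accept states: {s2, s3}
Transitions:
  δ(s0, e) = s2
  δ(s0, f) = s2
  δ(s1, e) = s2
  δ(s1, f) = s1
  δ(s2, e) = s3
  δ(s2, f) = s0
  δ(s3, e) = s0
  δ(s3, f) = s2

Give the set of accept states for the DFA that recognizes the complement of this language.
Complement accept states = All states \ Original accept states
= {s0, s1, s2, s3} \ {s2, s3}
{s0, s1}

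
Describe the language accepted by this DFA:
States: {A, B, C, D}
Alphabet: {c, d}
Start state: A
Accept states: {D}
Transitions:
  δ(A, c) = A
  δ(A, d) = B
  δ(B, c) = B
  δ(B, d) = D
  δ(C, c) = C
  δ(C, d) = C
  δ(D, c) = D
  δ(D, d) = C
Testing a few strings:
  'dcd' → accept
  'c' → reject
  'ccd' → reject
  'cc' → reject
State roles: A=zero d's; B=one d; C=≥ three d's (dead); D=two d's
All strings over {c,d} containing exactly two d's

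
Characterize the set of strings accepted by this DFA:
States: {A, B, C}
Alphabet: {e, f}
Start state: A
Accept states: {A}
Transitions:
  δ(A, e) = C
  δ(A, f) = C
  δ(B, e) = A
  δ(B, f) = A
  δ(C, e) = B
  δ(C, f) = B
Testing a few strings:
  'fee' → accept
  'f' → reject
  'ff' → reject
  'eeff' → reject
State roles: A=length ≡ 0 (mod 3); B=length ≡ 2 (mod 3); C=length ≡ 1 (mod 3)
All strings over {e,f} whose length is a multiple of 3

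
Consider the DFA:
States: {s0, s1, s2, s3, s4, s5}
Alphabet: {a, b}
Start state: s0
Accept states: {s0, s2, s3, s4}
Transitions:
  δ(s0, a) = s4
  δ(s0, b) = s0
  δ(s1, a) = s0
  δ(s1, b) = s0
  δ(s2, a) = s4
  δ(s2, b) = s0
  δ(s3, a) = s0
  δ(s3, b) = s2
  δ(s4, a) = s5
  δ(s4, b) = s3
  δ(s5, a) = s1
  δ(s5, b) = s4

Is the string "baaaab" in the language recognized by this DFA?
Processing string "baaaab":
  s0 --b--> s0
  s0 --a--> s4
  s4 --a--> s5
  s5 --a--> s1
  s1 --a--> s0
  s0 --b--> s0
Final state: s0
Accept states: {s0, s2, s3, s4}
Yes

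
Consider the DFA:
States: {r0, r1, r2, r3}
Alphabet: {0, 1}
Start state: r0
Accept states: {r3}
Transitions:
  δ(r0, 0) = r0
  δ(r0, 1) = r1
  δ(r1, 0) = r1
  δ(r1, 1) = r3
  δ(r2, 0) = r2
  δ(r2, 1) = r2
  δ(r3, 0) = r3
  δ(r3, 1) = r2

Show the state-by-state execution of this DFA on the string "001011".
read '0': r0 → r0
  read '0': r0 → r0
  read '1': r0 → r1
  read '0': r1 → r1
  read '1': r1 → r3
  read '1': r3 → r2
r0 -> r0 -> r0 -> r1 -> r1 -> r3 -> r2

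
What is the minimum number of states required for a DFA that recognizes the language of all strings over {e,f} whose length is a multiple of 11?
By Myhill–Nerode, count the distinguishable equivalence classes: 11 classes — one per residue of the length mod 11; class i is distinguished from class j by any string of length (11 − i) mod 11.
11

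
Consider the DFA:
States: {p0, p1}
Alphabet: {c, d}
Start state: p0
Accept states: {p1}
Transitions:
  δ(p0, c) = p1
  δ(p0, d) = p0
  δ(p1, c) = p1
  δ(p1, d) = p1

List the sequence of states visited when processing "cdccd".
read 'c': p0 → p1
  read 'd': p1 → p1
  read 'c': p1 → p1
  read 'c': p1 → p1
  read 'd': p1 → p1
p0 -> p1 -> p1 -> p1 -> p1 -> p1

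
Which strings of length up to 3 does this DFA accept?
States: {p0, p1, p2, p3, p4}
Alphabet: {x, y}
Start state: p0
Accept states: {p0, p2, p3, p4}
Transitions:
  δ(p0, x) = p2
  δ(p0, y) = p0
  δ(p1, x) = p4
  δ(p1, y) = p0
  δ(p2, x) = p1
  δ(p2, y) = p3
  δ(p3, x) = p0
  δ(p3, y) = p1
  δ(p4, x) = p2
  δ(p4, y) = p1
ε, x, y, xy, yx, yy, xxx, xxy, xyx, yxy, yyx, yyy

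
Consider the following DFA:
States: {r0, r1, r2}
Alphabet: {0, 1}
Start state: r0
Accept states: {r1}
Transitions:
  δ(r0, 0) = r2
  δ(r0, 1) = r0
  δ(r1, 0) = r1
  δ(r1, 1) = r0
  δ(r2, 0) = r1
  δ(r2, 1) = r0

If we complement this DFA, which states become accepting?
Complement accept states = All states \ Original accept states
= {r0, r1, r2} \ {r1}
{r0, r2}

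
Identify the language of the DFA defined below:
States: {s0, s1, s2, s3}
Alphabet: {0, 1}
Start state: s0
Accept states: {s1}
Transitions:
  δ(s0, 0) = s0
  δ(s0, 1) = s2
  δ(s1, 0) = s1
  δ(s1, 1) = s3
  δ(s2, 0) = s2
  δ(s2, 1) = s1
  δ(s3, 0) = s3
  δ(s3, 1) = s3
Testing a few strings:
  '01' → reject
  '0101' → accept
  '1' → reject
  '0' → reject
State roles: s0=zero 1's; s1=two 1's; s2=one 1; s3=≥ three 1's (dead)
All binary strings containing exactly two 1's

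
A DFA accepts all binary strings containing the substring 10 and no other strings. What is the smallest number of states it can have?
By Myhill–Nerode, count the distinguishable equivalence classes: 3 classes — one per longest suffix of the input that is a prefix of '10' (lengths 0 through 1), plus an absorbing 'already seen 10' class.
3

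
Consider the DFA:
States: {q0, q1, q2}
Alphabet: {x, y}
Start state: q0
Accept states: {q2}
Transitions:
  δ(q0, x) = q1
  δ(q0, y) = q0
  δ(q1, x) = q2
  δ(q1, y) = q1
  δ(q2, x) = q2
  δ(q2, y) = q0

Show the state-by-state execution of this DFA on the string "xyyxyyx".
read 'x': q0 → q1
  read 'y': q1 → q1
  read 'y': q1 → q1
  read 'x': q1 → q2
  read 'y': q2 → q0
  read 'y': q0 → q0
  read 'x': q0 → q1
q0 -> q1 -> q1 -> q1 -> q2 -> q0 -> q0 -> q1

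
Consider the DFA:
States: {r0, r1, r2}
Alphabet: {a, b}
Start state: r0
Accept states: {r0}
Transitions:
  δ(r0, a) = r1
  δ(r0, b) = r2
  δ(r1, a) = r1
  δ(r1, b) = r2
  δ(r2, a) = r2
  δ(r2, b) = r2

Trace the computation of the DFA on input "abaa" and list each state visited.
read 'a': r0 → r1
  read 'b': r1 → r2
  read 'a': r2 → r2
  read 'a': r2 → r2
r0 -> r1 -> r2 -> r2 -> r2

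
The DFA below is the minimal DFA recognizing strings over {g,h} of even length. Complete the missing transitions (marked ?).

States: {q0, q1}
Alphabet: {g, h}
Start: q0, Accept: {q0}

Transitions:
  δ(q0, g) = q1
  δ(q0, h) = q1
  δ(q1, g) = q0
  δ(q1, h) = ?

From the language and accept set, identify what each state tracks — q0: even length so far; q1: odd length so far.
Each missing δ(q, a) is the state matching the new tracked value after reading a.
δ(q1, h) = q0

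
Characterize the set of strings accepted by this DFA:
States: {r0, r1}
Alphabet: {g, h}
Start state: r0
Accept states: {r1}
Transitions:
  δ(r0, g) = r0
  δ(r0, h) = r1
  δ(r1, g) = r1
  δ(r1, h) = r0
Testing a few strings:
  'h' → accept
  'g' → reject
  'hg' → accept
  'gg' → reject
State roles: r0=even number of h's so far; r1=odd number of h's so far
All strings over {g,h} with an odd number of h's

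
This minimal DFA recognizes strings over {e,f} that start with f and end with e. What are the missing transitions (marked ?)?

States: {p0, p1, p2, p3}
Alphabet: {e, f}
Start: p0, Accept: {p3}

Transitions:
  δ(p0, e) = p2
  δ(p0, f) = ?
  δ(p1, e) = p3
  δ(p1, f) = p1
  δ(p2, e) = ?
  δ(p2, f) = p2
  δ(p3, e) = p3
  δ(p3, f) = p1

From the language and accept set, identify what each state tracks — p0: no input read; p1: started with f, last symbol f; p2: started with e (dead); p3: started with f, last symbol e.
Each missing δ(q, a) is the state matching the new tracked value after reading a.
δ(p0, f) = p1; δ(p2, e) = p2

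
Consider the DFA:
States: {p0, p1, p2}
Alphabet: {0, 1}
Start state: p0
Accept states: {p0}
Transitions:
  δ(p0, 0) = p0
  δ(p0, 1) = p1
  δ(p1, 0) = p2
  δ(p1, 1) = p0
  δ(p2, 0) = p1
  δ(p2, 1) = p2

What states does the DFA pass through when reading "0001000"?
read '0': p0 → p0
  read '0': p0 → p0
  read '0': p0 → p0
  read '1': p0 → p1
  read '0': p1 → p2
  read '0': p2 → p1
  read '0': p1 → p2
p0 -> p0 -> p0 -> p0 -> p1 -> p2 -> p1 -> p2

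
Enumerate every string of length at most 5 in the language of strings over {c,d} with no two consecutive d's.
ε, c, d, cc, cd, dc, ccc, ccd, cdc, dcc, dcd, cccc, cccd, ccdc, cdcc, cdcd, dccc, dccd, dcdc, ccccc, ccccd, cccdc, ccdcc, ccdcd, cdccc, cdccd, cdcdc, dcccc, dcccd, dccdc, dcdcc, dcdcd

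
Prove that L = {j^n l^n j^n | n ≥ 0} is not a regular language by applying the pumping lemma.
Assume L is regular with pumping length p. Idea: pumping the first j-block unbalances it against the other two.
Choose s = j^p l^p j^p ∈ L (|s| = 3p ≥ p). By the pumping lemma, s = xyz with |xy| ≤ p, |y| > 0, so y = j^k with k ≥ 1, inside the first j-block. Then xy²z = j^(p+k) l^p j^p. The first block has length p+k ≠ p, so the three block lengths are no longer equal and xy²z ∉ L.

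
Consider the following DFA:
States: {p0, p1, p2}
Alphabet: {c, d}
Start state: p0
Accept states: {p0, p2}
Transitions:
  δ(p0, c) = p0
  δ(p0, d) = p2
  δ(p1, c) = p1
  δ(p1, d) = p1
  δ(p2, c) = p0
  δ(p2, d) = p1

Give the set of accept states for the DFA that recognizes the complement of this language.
Complement accept states = All states \ Original accept states
= {p0, p1, p2} \ {p0, p2}
{p1}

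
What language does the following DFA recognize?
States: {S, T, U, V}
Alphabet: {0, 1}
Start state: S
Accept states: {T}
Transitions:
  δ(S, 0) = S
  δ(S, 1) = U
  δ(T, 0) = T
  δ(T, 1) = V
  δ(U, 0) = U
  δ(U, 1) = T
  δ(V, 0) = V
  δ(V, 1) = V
Testing a few strings:
  '01' → reject
  '0' → reject
  '11' → accept
  '000' → reject
State roles: S=zero 1's; T=two 1's; U=one 1; V=≥ three 1's (dead)
All binary strings containing exactly two 1's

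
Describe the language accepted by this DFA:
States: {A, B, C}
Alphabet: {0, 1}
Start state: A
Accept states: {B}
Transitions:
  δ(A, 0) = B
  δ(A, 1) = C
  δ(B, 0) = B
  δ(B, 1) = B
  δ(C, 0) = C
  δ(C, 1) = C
Testing a few strings:
  '0' → accept
  '11' → reject
  '01' → accept
  '00' → accept
State roles: A=no input read; B=started with 0; C=started with 1 (dead)
All binary strings starting with 0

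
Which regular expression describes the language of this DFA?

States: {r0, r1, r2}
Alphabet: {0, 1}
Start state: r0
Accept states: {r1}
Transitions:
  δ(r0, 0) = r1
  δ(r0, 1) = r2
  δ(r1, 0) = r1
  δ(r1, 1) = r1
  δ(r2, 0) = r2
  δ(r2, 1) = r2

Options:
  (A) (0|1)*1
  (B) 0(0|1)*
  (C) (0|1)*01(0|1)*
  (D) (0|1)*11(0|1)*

Check each option against the DFA on short strings; one disagreement eliminates an option:
  (A) (0|1)*1: on '0' the DFA goes r0 → r1 and accepts (r1 ∈ Accept), but the regex does not match it → eliminate
  (B) 0(0|1)*: agrees with the DFA on every string of length ≤ 6
  (C) (0|1)*01(0|1)*: on '0' the DFA goes r0 → r1 and accepts (r1 ∈ Accept), but the regex does not match it → eliminate
  (D) (0|1)*11(0|1)*: on '0' the DFA goes r0 → r1 and accepts (r1 ∈ Accept), but the regex does not match it → eliminate
Only (B) is consistent with the DFA.
(B) 0(0|1)*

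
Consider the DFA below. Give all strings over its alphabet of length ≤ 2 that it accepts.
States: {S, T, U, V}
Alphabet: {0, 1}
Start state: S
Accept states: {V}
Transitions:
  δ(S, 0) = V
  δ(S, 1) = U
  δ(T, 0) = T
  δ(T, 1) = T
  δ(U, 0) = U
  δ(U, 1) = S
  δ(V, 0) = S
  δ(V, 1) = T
0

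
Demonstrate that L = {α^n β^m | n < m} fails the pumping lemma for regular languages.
Assume L is regular with pumping length p. Idea: pumping up the α-block makes the α-count reach the β-count.
Choose s = α^p β^(p+1) ∈ L. By the pumping lemma, s = xyz with |xy| ≤ p, |y| > 0, so y = α^k with k ≥ 1. Then xy²z = α^(p+k) β^(p+1). Since p+k ≥ p+1, the number of α's is no longer strictly less than the number of β's, so xy²z ∉ L.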